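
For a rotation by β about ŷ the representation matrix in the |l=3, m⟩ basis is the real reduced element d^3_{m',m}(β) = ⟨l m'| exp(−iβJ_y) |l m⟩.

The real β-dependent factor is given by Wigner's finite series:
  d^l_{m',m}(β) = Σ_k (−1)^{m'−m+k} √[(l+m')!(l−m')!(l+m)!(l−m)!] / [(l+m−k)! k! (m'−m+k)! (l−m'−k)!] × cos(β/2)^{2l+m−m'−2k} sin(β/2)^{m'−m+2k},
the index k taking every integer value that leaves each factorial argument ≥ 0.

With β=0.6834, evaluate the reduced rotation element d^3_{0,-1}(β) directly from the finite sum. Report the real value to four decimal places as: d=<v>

d^3_{0,-1}(β=0.6834) via Wigner's sum:
With c≡cos(β/2)=0.942186 and s≡sin(β/2)=0.335089, N=[6·6·2·24]^{1/2}=41.569219
Admissible k: 0..2 (factorial args all ≥0)
  k=0: (−1)^1·41.5692/(12)·0.9422^5·0.3351^1 = -0.861857
  k=1: (−1)^2·41.5692/(4)·0.9422^3·0.3351^3 = +0.327042
  k=2: (−1)^3·41.5692/(12)·0.9422^1·0.3351^5 = -0.013789
d^3_{0,-1}(0.6834) = -0.861857 +0.327042 -0.013789 = -0.548604

d=-0.5486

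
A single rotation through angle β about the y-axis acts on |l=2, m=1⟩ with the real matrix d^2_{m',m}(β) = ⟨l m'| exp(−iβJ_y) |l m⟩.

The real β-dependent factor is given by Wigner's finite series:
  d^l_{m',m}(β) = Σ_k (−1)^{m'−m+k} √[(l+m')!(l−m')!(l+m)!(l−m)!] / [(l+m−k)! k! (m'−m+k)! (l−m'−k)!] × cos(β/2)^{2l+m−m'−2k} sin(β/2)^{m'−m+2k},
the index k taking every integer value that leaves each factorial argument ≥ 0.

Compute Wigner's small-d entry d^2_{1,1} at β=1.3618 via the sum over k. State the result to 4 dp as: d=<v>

d^2_{1,1}(β=1.3618) via Wigner's sum:
With c≡cos(β/2)=0.777006 and s≡sin(β/2)=0.629493, N=[6·1·6·1]^{1/2}=6.000000
The bounds max(0,m−m')=0 and min(l+m,l−m')=1 give 2 terms
  k=0: (−1)^0·6.0000/(6)·0.7770^4·0.6295^0 = +0.364501
  k=1: (−1)^1·6.0000/(2)·0.7770^2·0.6295^2 = -0.717715
d^2_{1,1}(1.3618) = +0.364501 -0.717715 = -0.353214

d=-0.3532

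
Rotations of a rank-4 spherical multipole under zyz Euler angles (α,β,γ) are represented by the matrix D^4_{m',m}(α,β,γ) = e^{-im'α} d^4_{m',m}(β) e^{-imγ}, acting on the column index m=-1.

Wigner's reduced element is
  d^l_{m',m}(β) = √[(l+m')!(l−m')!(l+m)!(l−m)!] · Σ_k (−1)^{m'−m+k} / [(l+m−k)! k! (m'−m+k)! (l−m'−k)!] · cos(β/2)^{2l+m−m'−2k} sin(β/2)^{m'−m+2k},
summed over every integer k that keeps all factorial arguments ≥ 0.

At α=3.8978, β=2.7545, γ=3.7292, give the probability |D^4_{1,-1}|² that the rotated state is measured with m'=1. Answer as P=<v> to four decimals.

First d^4_{1,-1}(β=2.7545), then the phase factors e^{-i(1)α} and e^{-i(-1)γ}:
With c≡cos(β/2)=0.192340 and s≡sin(β/2)=0.981328, N=[120·6·6·120]^{1/2}=720.000000
k∈{0,1,2,3} keeps every argument non-negative
  k=0: (−1)^2·720.0000/(72)·0.1923^6·0.9813^2 = +0.000488
  k=1: (−1)^3·720.0000/(24)·0.1923^4·0.9813^4 = -0.038077
  k=2: (−1)^4·720.0000/(48)·0.1923^2·0.9813^6 = +0.495584
  k=3: (−1)^5·720.0000/(720)·0.1923^0·0.9813^8 = -0.860032
d^4_{1,-1}(2.7545) = +0.000488 -0.038077 +0.495584 -0.860032 = -0.402037
|D^4_{1,-1}|² = |d^4_{1,-1}(β)|² = (-0.402037)² = 0.161634 (the z-rotation phases have unit modulus)

P=0.1616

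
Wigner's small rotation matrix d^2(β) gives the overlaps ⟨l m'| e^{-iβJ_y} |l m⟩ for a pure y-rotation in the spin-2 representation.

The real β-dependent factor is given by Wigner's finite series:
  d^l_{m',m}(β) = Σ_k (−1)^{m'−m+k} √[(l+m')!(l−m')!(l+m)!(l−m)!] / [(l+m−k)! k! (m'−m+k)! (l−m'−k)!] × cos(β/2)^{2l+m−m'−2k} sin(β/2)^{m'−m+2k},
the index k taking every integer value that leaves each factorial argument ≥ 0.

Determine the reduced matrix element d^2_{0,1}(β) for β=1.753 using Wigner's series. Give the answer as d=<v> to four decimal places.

d^2_{0,1}(β=1.753) via Wigner's sum:
c=cos(1.753/2)=0.639845, s=sin(1.753/2)=0.768504; N=√[2·2·6·1]=4.898979
k∈{1,2} keeps every argument non-negative
  k=1: (−1)^0·4.8990/(2)·0.6398^3·0.7685^1 = +0.493112
  k=2: (−1)^1·4.8990/(2)·0.6398^1·0.7685^3 = -0.711359
d^2_{0,1}(1.753) = +0.493112 -0.711359 = -0.218247

d=-0.2182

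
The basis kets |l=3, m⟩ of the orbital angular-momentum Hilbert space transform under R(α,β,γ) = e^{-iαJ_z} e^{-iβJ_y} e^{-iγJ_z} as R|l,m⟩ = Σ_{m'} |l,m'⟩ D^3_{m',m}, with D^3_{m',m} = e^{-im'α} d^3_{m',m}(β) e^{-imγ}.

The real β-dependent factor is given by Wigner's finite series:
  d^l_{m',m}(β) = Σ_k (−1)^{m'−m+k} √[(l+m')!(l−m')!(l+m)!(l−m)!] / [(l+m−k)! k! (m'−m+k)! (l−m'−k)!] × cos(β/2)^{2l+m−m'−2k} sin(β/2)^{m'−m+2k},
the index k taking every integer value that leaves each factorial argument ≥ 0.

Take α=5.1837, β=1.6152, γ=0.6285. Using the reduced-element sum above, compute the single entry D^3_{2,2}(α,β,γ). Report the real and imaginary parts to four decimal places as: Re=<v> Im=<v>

Re=-0.2864 Im=-0.3938

First d^3_{2,2}(β=1.6152), then the phase factors e^{-i(2)α} and e^{-i(2)γ}:
With c≡cos(β/2)=0.691235 and s≡sin(β/2)=0.722630, N=[120·1·120·1]^{1/2}=120.000000
k∈{0,1} keeps every argument non-negative
  k=0: (−1)^0·120.0000/(120)·0.6912^6·0.7226^0 = +0.109082
  k=1: (−1)^1·120.0000/(24)·0.6912^4·0.7226^2 = -0.596080
d^3_{2,2}(1.6152) = +0.109082 -0.596080 = -0.486998
Phases: e^{-i·(2)·5.1837}=-0.587669+0.809102i, e^{-i·(2)·0.6285}=+0.308672-0.951169i ⇒ D=-0.286450-0.393844i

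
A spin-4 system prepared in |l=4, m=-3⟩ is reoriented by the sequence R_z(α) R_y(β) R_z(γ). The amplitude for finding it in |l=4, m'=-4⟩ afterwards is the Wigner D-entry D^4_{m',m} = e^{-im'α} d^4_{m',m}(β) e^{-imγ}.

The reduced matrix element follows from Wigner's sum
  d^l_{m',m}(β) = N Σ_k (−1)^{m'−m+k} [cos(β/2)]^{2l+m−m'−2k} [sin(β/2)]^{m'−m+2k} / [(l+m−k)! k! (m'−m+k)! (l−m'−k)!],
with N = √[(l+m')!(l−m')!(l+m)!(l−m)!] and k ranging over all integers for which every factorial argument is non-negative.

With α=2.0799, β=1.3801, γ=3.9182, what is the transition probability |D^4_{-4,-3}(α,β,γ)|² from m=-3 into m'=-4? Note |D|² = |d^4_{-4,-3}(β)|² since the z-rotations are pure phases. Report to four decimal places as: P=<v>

P=0.0854

D^4_{-4,-3}(2.0799,1.3801,3.9182) = e^{-i·-4·2.0799}·d^4_{-4,-3}(1.3801)·e^{-i·-3·3.9182}. Compute d first:
Half-angle: c=0.771214, s=0.636576. N=√(1·40320·1·5040)=14255.272709
k: max(0,(-3)−(-4))=1 … min(4+(-3),4−(-4))=1
  k=1: (−1)^0·14255.2727/(5040)·0.7712^7·0.6366^1 = +0.292160
d^4_{-4,-3}(1.3801) = +0.292160
|D^4_{-4,-3}|² = |d^4_{-4,-3}(β)|² = (+0.292160)² = 0.085357 (the z-rotation phases have unit modulus)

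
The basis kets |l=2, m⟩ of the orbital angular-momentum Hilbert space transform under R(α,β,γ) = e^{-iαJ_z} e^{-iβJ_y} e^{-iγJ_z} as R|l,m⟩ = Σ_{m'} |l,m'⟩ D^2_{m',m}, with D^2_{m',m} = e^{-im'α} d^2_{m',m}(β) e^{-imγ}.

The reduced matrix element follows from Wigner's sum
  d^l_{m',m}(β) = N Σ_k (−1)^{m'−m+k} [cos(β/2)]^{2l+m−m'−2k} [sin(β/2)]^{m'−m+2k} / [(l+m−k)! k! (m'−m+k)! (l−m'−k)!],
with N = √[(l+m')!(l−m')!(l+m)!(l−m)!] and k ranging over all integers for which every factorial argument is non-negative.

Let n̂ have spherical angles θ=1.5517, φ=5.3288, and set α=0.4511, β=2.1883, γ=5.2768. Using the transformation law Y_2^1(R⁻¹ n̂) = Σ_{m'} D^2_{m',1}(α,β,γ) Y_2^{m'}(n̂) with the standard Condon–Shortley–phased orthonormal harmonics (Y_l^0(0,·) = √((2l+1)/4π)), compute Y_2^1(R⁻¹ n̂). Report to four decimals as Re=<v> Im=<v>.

Re=-0.0736 Im=0.0591

Need the full column D^2_{m',1} for m'=−2..2 at α=0.4511, β=2.1883, γ=5.2768.
cos(β/2)=0.458802, sin(β/2)=0.888539
d^2_{-2,1}: single k=3 term ⇒ +0.643701;  D = -0.213324+0.607325i
d^2_{-1,1}: k∈[2..3] ⇒ +0.498568 -0.623312 = -0.124744;  D = -0.014105-0.123944i
d^2_{0,1}: k∈[1..2] ⇒ +0.210197 -0.788369 = -0.578172;  D = -0.309275-0.488500i
d^2_{1,1}: k∈[0..1] ⇒ +0.044310 -0.498568 = -0.454258;  D = -0.386006-0.239478i
d^2_{2,1}: single k=0 term ⇒ -0.171626;  D = -0.170695-0.017849i
Y_2^{m'}(θ=1.5517,φ=5.3288) and Σ D·Y over m':
  (-0.2133+0.6073i)·(-0.1280+0.3643i)  (-0.0141-0.1239i)·(+0.0085+0.0120i)  (-0.3093-0.4885i)·(-0.3150+0.0000i)  (-0.3860-0.2395i)·(-0.0085+0.0120i)  (-0.1707-0.0178i)·(-0.1280-0.3643i)
Y_2^1(R⁻¹ n̂) = -0.073596+0.059068i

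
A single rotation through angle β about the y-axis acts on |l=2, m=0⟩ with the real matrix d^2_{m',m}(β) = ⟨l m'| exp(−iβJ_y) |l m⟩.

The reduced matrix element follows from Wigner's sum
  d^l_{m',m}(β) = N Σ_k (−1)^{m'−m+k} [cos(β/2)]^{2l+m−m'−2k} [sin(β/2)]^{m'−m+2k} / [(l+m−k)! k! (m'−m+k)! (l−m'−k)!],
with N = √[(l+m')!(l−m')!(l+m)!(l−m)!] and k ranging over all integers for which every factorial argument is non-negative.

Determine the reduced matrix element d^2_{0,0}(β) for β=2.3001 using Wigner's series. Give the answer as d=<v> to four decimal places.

d^2_{0,0}(β=2.3001) via Wigner's sum:
With c≡cos(β/2)=0.408442 and s≡sin(β/2)=0.912784, N=[2·2·2·2]^{1/2}=4.000000
The bounds max(0,m−m')=0 and min(l+m,l−m')=2 give 3 terms
  k=0: (−1)^0·4.0000/(4)·0.4084^4·0.9128^0 = +0.027830
  k=1: (−1)^1·4.0000/(1)·0.4084^2·0.9128^2 = -0.555977
  k=2: (−1)^2·4.0000/(4)·0.4084^0·0.9128^4 = +0.694181
d^2_{0,0}(2.3001) = +0.027830 -0.555977 +0.694181 = +0.166035

d=0.1660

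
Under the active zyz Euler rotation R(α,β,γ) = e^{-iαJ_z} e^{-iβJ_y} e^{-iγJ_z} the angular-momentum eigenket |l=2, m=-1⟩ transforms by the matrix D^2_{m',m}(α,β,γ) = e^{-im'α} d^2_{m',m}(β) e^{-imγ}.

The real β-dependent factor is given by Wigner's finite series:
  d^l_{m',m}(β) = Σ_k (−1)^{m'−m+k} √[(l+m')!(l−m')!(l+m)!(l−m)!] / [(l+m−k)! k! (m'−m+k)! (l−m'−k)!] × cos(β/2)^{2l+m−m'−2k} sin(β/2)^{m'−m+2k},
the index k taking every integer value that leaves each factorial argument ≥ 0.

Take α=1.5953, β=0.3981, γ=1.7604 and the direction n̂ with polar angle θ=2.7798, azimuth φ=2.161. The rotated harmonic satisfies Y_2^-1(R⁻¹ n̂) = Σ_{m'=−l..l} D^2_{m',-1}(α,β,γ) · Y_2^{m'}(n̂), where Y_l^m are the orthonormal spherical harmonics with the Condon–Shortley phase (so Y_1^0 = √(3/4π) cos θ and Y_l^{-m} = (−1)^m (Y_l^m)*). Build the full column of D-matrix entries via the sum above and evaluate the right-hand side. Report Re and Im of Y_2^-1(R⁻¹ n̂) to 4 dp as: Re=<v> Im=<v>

Need the full column D^2_{m',-1} for m'=−2..2 at α=1.5953, β=0.3981, γ=1.7604.
cos(β/2)=0.980255, sin(β/2)=0.197738
d^2_{-2,-1}: single k=1 term ⇒ +0.372510;  D = +0.088044-0.361955i
d^2_{-1,-1}: k∈[0..1] ⇒ +0.923328 -0.112715 = +0.810613;  D = -0.792104-0.172235i
d^2_{0,-1}: k∈[0..1] ⇒ -0.456229 +0.018565 = -0.437665;  D = +0.082487-0.429821i
d^2_{1,-1}: k∈[0..1] ⇒ +0.112715 -0.001529 = +0.111186;  D = +0.109674+0.018273i
d^2_{2,-1}: single k=0 term ⇒ -0.015158;  D = -0.002124+0.015008i
Y_2^{m'}(θ=2.7798,φ=2.161) and Σ D·Y over m':
  (+0.0880-0.3620i)·(-0.0184+0.0448i)  (-0.7921-0.1722i)·(+0.1423+0.2125i)  (+0.0825-0.4298i)·(+0.5122+0.0000i)  (+0.1097+0.0183i)·(-0.1423+0.2125i)  (-0.0021+0.0150i)·(-0.0184-0.0448i)
Y_2^-1(R⁻¹ n̂) = -0.038094-0.381866i

Re=-0.0381 Im=-0.3819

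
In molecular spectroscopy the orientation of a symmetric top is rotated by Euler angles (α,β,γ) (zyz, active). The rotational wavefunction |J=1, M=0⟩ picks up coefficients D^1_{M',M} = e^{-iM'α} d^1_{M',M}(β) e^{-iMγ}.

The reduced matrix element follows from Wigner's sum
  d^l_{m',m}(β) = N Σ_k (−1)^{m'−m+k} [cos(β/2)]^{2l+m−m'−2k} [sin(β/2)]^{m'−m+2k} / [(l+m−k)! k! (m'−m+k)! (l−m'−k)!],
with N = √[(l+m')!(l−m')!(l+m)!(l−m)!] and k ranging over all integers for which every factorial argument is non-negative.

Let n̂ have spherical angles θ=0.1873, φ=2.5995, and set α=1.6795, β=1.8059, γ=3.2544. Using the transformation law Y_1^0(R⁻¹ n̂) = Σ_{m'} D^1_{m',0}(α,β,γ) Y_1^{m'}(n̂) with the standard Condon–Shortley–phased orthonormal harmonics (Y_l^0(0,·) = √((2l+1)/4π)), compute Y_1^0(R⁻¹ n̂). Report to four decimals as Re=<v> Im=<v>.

Re=-0.0582 Im=0.0000

Need the full column D^1_{m',0} for m'=−1..1 at α=1.6795, β=1.8059, γ=3.2544.
cos(β/2)=0.619296, sin(β/2)=0.785157
d^1_{-1,0}: single k=1 term ⇒ +0.687654;  D = -0.074603+0.683596i
d^1_{0,0}: k∈[0..1] ⇒ +0.383528 -0.616472 = -0.232944;  D = -0.232944+0.000000i
d^1_{1,0}: single k=0 term ⇒ -0.687654;  D = +0.074603+0.683596i
Y_1^{m'}(θ=0.1873,φ=2.5995) and Σ D·Y over m':
  (-0.0746+0.6836i)·(-0.0551-0.0332i)  (-0.2329+0.0000i)·(+0.4801+0.0000i)  (+0.0746+0.6836i)·(+0.0551-0.0332i)
Y_1^0(R⁻¹ n̂) = -0.058224+0.000000i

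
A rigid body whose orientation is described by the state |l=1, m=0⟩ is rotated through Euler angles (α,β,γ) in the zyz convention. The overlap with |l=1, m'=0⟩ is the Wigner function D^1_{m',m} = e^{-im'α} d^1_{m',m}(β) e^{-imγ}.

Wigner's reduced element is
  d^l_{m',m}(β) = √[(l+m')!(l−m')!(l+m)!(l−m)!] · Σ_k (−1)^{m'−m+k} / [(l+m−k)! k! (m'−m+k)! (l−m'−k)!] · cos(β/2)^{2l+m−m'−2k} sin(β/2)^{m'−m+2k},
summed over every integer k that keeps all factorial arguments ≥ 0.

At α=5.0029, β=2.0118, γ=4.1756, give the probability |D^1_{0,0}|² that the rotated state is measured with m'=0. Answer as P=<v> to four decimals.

P=0.1822

First d^1_{0,0}(β=2.0118), then the phase factors e^{-i(0)α} and e^{-i(0)γ}:
c=cos(2.0118/2)=0.535328, s=sin(2.0118/2)=0.844644; N=√[1·1·1·1]=1.000000
k: max(0,(0)−(0))=0 … min(1+(0),1−(0))=1
  k=0: (−1)^0·1.0000/(1)·0.5353^2·0.8446^0 = +0.286576
  k=1: (−1)^1·1.0000/(1)·0.5353^0·0.8446^2 = -0.713424
d^1_{0,0}(2.0118) = +0.286576 -0.713424 = -0.426847
|D^1_{0,0}|² = |d^1_{0,0}(β)|² = (-0.426847)² = 0.182199 (the z-rotation phases have unit modulus)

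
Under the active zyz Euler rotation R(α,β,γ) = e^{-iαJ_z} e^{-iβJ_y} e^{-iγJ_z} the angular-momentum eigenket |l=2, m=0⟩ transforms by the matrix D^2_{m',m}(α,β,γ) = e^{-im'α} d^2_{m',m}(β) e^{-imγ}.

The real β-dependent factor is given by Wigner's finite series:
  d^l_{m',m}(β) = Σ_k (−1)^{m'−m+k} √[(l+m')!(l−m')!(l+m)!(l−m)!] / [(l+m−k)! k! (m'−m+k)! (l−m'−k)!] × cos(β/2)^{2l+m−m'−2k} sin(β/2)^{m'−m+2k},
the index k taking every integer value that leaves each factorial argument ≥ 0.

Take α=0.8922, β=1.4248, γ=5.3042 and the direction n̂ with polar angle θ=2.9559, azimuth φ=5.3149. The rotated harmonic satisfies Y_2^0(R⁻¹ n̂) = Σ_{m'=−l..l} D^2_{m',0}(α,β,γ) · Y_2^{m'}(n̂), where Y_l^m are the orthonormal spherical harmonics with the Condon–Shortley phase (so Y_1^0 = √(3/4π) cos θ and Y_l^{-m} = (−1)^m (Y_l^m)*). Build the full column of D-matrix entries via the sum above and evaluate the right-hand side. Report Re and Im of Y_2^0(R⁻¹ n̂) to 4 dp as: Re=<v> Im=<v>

Need the full column D^2_{m',0} for m'=−2..2 at α=0.8922, β=1.4248, γ=5.3042.
cos(β/2)=0.756795, sin(β/2)=0.653652
d^2_{-2,0}: single k=2 term ⇒ +0.599412;  D = -0.127065+0.585790i
d^2_{-1,0}: k∈[1..2] ⇒ +0.693997 -0.517719 = +0.176278;  D = +0.110650+0.137225i
d^2_{0,0}: k∈[0..2] ⇒ +0.328030 -0.978836 +0.182552 = -0.468254;  D = -0.468254+0.000000i
d^2_{1,0}: k∈[0..1] ⇒ -0.693997 +0.517719 = -0.176278;  D = -0.110650+0.137225i
d^2_{2,0}: single k=0 term ⇒ +0.599412;  D = -0.127065-0.585790i
Y_2^{m'}(θ=2.9559,φ=5.3149) and Σ D·Y over m':
  (-0.1271+0.5858i)·(-0.0047+0.0123i)  (+0.1106+0.1372i)·(-0.0794-0.1155i)  (-0.4683+0.0000i)·(+0.5985+0.0000i)  (-0.1106+0.1372i)·(+0.0794-0.1155i)  (-0.1271-0.5858i)·(-0.0047-0.0123i)
Y_2^0(R⁻¹ n̂) = -0.279356-0.000000i

Re=-0.2794 Im=0.0000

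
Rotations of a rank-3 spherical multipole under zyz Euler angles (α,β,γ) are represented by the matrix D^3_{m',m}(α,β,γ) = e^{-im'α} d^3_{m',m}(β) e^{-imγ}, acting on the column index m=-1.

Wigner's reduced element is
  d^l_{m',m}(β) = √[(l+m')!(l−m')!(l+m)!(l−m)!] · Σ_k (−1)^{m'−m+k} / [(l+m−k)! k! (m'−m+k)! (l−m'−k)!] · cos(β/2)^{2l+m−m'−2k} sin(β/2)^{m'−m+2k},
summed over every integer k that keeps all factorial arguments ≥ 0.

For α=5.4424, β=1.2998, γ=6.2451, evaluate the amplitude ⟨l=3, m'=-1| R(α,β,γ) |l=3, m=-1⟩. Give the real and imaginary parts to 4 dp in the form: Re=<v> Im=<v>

First d^3_{-1,-1}(β=1.2998), then the phase factors e^{-i(-1)α} and e^{-i(-1)γ}:
c=cos(1.2998/2)=0.796144, s=sin(1.2998/2)=0.605107; N=√[2·24·2·24]=48.000000
k: max(0,(-1)−(-1))=0 … min(3+(-1),3−(-1))=2
  k=0: (−1)^0·48.0000/(48)·0.7961^6·0.6051^0 = +0.254654
  k=1: (−1)^1·48.0000/(6)·0.7961^4·0.6051^2 = -1.176850
  k=2: (−1)^2·48.0000/(8)·0.7961^2·0.6051^4 = +0.509874
d^3_{-1,-1}(1.2998) = +0.254654 -1.176850 +0.509874 = -0.412322
Phases: e^{-i·(-1)·5.4424}=+0.666878-0.745167i, e^{-i·(-1)·6.2451}=+0.999275-0.038076i ⇒ D=-0.263070+0.317496i

Re=-0.2631 Im=0.3175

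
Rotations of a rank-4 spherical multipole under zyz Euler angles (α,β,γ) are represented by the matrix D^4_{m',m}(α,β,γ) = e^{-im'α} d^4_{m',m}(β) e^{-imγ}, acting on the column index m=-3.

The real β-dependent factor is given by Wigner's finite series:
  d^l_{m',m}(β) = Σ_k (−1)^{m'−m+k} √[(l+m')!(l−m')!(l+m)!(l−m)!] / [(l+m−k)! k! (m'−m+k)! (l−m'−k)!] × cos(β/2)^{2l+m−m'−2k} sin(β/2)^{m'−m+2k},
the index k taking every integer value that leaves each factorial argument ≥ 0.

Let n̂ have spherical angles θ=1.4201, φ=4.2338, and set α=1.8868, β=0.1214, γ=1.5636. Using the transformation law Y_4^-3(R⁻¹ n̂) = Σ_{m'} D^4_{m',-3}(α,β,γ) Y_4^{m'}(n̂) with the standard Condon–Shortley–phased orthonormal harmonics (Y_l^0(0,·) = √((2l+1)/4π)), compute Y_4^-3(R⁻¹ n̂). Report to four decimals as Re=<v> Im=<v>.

Need the full column D^4_{m',-3} for m'=−4..4 at α=1.8868, β=0.1214, γ=1.5636.
cos(β/2)=0.998158, sin(β/2)=0.060663
d^4_{-4,-3}: single k=1 term ⇒ +0.169380;  D = +0.160330-0.054625i
d^4_{-3,-3}: k∈[0..1] ⇒ +0.985361 -0.025476 = +0.959885;  D = -0.576601-0.767405i
d^4_{-2,-3}: k∈[0..1] ⇒ -0.224069 +0.002483 = -0.221586;  D = +0.127016-0.181570i
d^4_{-1,-3}: k∈[0..1] ⇒ +0.028888 -0.000178 = +0.028710;  D = +0.027474+0.008331i
d^4_{0,-3}: k∈[0..1] ⇒ -0.002617 +0.000010 = -0.002607;  D = +0.000056+0.002607i
d^4_{1,-3}: k∈[0..1] ⇒ +0.000178 -0.000000 = +0.000177;  D = -0.000167+0.000059i
d^4_{2,-3}: k∈[0..1] ⇒ -0.000009 +0.000000 = -0.000009;  D = -0.000006-0.000007i
d^4_{3,-3}: k∈[0..1] ⇒ +0.000000 -0.000000 = +0.000000;  D = +0.000000-0.000000i
d^4_{4,-3}: single k=0 term ⇒ -0.000000;  D = +0.000000+0.000000i
Y_4^{m'}(θ=1.4201,φ=4.2338) and Σ D·Y over m':
  (+0.1603-0.0546i)·(-0.1424+0.3981i)  (-0.5766-0.7674i)·(+0.1799-0.0244i)  (+0.1270-0.1816i)·(+0.1586+0.2252i)  (+0.0275+0.0083i)·(+0.0919-0.1772i)  (+0.0001+0.0026i)·(+0.2477+0.0000i)  (-0.0002+0.0001i)·(-0.0919-0.1772i)  (-0.0000-0.0000i)·(+0.1586-0.2252i)  (+0.0000-0.0000i)·(-0.1799-0.0244i)  (+0.0000+0.0000i)·(-0.1424-0.3981i)
Y_4^-3(R⁻¹ n̂) = -0.058539-0.056010i

Re=-0.0585 Im=-0.0560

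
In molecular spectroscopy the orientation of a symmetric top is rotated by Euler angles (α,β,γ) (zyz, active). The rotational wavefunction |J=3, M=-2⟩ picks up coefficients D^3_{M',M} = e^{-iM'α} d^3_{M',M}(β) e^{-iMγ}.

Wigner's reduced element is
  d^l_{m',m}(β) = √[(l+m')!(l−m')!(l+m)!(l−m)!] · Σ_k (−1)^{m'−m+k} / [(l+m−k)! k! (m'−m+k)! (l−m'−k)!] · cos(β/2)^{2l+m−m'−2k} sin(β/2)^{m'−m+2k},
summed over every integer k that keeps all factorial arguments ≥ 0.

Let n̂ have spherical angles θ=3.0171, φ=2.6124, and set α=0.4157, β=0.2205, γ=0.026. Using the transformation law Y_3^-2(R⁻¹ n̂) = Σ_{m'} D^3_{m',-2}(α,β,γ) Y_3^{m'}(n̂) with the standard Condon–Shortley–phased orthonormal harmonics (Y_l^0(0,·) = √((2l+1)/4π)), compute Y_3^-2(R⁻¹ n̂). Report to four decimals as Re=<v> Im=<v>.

Re=-0.0128 Im=0.0289

Need the full column D^3_{m',-2} for m'=−3..3 at α=0.4157, β=0.2205, γ=0.026.
cos(β/2)=0.993929, sin(β/2)=0.110027
d^3_{-3,-2}: single k=1 term ⇒ +0.261427;  D = +0.070158+0.251837i
d^3_{-2,-2}: k∈[0..1] ⇒ +0.964120 -0.059073 = +0.905047;  D = +0.574277+0.699512i
d^3_{-1,-2}: k∈[0..1] ⇒ -0.337500 +0.008272 = -0.329229;  D = -0.293872-0.148428i
d^3_{0,-2}: k∈[0..1] ⇒ +0.064711 -0.000793 = +0.063918;  D = +0.063832+0.003322i
d^3_{1,-2}: k∈[0..1] ⇒ -0.008272 +0.000051 = -0.008221;  D = -0.007683+0.002924i
d^3_{2,-2}: k∈[0..1] ⇒ +0.000724 -0.000002 = +0.000722;  D = +0.000514-0.000508i
d^3_{3,-2}: single k=0 term ⇒ -0.000039;  D = -0.000014+0.000037i
Y_3^{m'}(θ=3.0171,φ=2.6124) and Σ D·Y over m':
  (+0.0702+0.2518i)·(+0.0000-0.0008i)  (+0.5743+0.6995i)·(-0.0077-0.0136i)  (-0.2939-0.1484i)·(-0.1359-0.0795i)  (+0.0638+0.0033i)·(-0.7120+0.0000i)  (-0.0077+0.0029i)·(+0.1359-0.0795i)  (+0.0005-0.0005i)·(-0.0077+0.0136i)  (-0.0000+0.0000i)·(-0.0000-0.0008i)
Y_3^-2(R⁻¹ n̂) = -0.012788+0.028938i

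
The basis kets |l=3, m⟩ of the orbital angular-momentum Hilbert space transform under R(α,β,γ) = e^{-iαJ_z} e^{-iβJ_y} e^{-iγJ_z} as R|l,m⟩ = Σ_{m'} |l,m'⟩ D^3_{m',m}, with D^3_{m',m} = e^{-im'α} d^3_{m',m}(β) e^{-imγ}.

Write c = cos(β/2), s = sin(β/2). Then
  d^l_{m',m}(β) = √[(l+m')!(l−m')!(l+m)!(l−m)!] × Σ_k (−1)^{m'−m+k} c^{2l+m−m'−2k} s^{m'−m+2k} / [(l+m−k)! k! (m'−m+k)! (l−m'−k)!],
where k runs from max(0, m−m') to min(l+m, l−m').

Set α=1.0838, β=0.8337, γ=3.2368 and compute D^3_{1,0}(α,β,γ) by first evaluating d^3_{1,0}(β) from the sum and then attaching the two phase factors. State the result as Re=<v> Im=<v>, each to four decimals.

D^3_{1,0}(1.0838,0.8337,3.2368) = e^{-i·1·1.0838}·d^3_{1,0}(0.8337)·e^{-i·0·3.2368}. Compute d first:
With c≡cos(β/2)=0.914369 and s≡sin(β/2)=0.404882, N=[24·2·6·6]^{1/2}=41.569219
Admissible k: 0..2 (factorial args all ≥0)
  k=0: (−1)^1·41.5692/(12)·0.9144^5·0.4049^1 = -0.896451
  k=1: (−1)^2·41.5692/(4)·0.9144^3·0.4049^3 = +0.527305
  k=2: (−1)^3·41.5692/(12)·0.9144^1·0.4049^5 = -0.034463
d^3_{1,0}(0.8337) = -0.896451 +0.527305 -0.034463 = -0.403609
Phases: e^{-i·(1)·1.0838}=+0.467974-0.883742i, e^{-i·(0)·3.2368}=+1.000000+0.000000i ⇒ D=-0.188878+0.356686i

Re=-0.1889 Im=0.3567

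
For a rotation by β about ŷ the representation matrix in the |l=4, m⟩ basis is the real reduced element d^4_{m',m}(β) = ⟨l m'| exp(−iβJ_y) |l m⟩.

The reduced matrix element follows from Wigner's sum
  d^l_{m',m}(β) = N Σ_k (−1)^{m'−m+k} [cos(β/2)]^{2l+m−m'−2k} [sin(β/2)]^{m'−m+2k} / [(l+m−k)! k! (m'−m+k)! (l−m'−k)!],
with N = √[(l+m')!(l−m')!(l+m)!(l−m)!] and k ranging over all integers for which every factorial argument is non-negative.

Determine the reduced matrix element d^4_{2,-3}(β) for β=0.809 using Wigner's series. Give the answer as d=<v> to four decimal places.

d^4_{2,-3}(β=0.809) via Wigner's sum:
c=cos(0.809/2)=0.919299, s=sin(0.809/2)=0.393559; N=√[720·2·1·5040]=2693.993318
Admissible k: 0..1 (factorial args all ≥0)
  k=0: (−1)^5·2693.9933/(240)·0.9193^3·0.3936^5 = -0.082339
  k=1: (−1)^6·2693.9933/(720)·0.9193^1·0.3936^7 = +0.005030
d^4_{2,-3}(0.809) = -0.082339 +0.005030 = -0.077309

d=-0.0773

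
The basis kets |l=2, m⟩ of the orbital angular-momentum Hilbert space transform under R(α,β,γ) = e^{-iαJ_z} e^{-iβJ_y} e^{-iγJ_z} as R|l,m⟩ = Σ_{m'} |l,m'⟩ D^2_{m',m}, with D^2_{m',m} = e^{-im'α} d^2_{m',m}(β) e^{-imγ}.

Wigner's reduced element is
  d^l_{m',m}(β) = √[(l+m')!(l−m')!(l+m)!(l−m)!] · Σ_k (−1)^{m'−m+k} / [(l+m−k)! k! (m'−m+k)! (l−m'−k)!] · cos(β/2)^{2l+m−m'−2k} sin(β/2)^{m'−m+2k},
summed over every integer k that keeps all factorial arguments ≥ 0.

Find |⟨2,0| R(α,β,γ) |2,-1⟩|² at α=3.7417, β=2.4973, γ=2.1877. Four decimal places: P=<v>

P=0.3459

D^2_{0,-1}(3.7417,2.4973,2.1877) = e^{-i·0·3.7417}·d^2_{0,-1}(2.4973)·e^{-i·-1·2.1877}. Compute d first:
c=cos(2.4973/2)=0.316603, s=sin(2.4973/2)=0.948558; N=√[2·2·1·6]=4.898979
Admissible k: 0..1 (factorial args all ≥0)
  k=0: (−1)^1·4.8990/(2)·0.3166^3·0.9486^1 = -0.073737
  k=1: (−1)^2·4.8990/(2)·0.3166^1·0.9486^3 = +0.661885
d^2_{0,-1}(2.4973) = -0.073737 +0.661885 = +0.588148
|D^2_{0,-1}|² = |d^2_{0,-1}(β)|² = (+0.588148)² = 0.345918 (the z-rotation phases have unit modulus)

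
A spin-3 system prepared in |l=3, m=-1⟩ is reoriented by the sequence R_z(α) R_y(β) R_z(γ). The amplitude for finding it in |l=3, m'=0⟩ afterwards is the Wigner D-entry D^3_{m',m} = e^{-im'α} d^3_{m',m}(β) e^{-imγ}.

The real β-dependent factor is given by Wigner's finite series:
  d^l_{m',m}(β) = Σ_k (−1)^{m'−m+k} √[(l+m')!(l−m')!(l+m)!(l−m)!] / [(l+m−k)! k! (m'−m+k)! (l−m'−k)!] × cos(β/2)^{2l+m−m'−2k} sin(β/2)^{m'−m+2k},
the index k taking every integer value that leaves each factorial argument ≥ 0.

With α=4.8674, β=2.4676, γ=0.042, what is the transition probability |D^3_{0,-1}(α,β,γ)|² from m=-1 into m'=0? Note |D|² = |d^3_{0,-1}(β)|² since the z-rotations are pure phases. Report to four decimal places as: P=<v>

P=0.3077

First d^3_{0,-1}(β=2.4676), then the phase factors e^{-i(0)α} and e^{-i(-1)γ}:
With c≡cos(β/2)=0.330654 and s≡sin(β/2)=0.943752, N=[6·6·2·24]^{1/2}=41.569219
The bounds max(0,m−m')=0 and min(l+m,l−m')=2 give 3 terms
  k=0: (−1)^1·41.5692/(12)·0.3307^5·0.9438^1 = -0.012922
  k=1: (−1)^2·41.5692/(4)·0.3307^3·0.9438^3 = +0.315796
  k=2: (−1)^3·41.5692/(12)·0.3307^1·0.9438^5 = -0.857539
d^3_{0,-1}(2.4676) = -0.012922 +0.315796 -0.857539 = -0.554665
|D^3_{0,-1}|² = |d^3_{0,-1}(β)|² = (-0.554665)² = 0.307653 (the z-rotation phases have unit modulus)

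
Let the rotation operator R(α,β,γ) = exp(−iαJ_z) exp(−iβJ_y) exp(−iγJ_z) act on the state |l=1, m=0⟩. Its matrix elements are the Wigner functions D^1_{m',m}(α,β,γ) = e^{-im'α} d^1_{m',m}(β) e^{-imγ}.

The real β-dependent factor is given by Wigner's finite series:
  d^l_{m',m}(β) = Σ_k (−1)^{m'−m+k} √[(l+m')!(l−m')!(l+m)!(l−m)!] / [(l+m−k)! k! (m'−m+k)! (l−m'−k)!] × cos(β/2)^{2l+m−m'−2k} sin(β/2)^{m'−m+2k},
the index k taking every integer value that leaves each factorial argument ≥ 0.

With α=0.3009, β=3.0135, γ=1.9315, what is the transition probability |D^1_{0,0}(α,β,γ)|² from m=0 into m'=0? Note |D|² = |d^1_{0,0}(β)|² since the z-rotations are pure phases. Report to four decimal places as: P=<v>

P=0.9837

First d^1_{0,0}(β=3.0135), then the phase factors e^{-i(0)α} and e^{-i(0)γ}:
With c≡cos(β/2)=0.064003 and s≡sin(β/2)=0.997950, N=[1·1·1·1]^{1/2}=1.000000
k: max(0,(0)−(0))=0 … min(1+(0),1−(0))=1
  k=0: (−1)^0·1.0000/(1)·0.0640^2·0.9979^0 = +0.004096
  k=1: (−1)^1·1.0000/(1)·0.0640^0·0.9979^2 = -0.995904
d^1_{0,0}(3.0135) = +0.004096 -0.995904 = -0.991807
|D^1_{0,0}|² = |d^1_{0,0}(β)|² = (-0.991807)² = 0.983682 (the z-rotation phases have unit modulus)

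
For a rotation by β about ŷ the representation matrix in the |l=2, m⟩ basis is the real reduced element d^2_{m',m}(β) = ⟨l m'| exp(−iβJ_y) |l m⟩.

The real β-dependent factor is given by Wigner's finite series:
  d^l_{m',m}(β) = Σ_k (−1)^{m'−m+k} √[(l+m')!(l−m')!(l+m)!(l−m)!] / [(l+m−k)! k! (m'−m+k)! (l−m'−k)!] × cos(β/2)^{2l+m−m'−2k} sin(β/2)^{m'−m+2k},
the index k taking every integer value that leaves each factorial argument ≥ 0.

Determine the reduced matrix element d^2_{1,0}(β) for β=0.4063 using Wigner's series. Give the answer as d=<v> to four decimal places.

d=-0.4446

d^2_{1,0}(β=0.4063) via Wigner's sum:
c=cos(0.4063/2)=0.979436, s=sin(0.4063/2)=0.201756; N=√[6·1·2·2]=4.898979
k: max(0,(0)−(1))=0 … min(2+(0),2−(1))=1
  k=0: (−1)^1·4.8990/(2)·0.9794^3·0.2018^1 = -0.464333
  k=1: (−1)^2·4.8990/(2)·0.9794^1·0.2018^3 = +0.019703
d^2_{1,0}(0.4063) = -0.464333 +0.019703 = -0.444630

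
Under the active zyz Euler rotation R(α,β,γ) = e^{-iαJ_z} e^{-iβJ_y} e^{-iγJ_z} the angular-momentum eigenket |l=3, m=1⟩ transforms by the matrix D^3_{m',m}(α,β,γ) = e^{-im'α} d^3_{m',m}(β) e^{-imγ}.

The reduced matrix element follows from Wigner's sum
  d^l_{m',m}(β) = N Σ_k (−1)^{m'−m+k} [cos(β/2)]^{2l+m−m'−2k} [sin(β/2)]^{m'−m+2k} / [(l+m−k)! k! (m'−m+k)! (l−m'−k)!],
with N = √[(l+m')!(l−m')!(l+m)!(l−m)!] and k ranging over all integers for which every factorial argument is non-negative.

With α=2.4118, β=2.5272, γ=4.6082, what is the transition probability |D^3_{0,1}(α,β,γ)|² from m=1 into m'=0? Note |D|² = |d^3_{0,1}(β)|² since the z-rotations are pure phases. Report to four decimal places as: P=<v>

First d^3_{0,1}(β=2.5272), then the phase factors e^{-i(0)α} and e^{-i(1)γ}:
c=cos(2.5272/2)=0.302387, s=sin(2.5272/2)=0.953185; N=√[6·6·24·2]=41.569219
k∈{1,2,3} keeps every argument non-negative
  k=1: (−1)^0·41.5692/(12)·0.3024^5·0.9532^1 = +0.008348
  k=2: (−1)^1·41.5692/(4)·0.3024^3·0.9532^3 = -0.248848
  k=3: (−1)^2·41.5692/(12)·0.3024^1·0.9532^5 = +0.824215
d^3_{0,1}(2.5272) = +0.008348 -0.248848 +0.824215 = +0.583715
|D^3_{0,1}|² = |d^3_{0,1}(β)|² = (+0.583715)² = 0.340723 (the z-rotation phases have unit modulus)

P=0.3407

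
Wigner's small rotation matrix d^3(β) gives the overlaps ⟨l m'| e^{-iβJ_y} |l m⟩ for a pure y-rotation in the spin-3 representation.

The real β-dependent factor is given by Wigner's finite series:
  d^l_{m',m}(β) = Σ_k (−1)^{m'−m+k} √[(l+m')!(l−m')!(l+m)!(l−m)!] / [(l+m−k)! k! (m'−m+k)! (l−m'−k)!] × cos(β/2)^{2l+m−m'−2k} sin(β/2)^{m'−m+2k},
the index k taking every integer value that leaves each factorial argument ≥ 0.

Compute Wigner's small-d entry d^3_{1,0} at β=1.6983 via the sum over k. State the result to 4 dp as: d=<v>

d^3_{1,0}(β=1.6983) via Wigner's sum:
c=cos(1.6983/2)=0.660621, s=sin(1.6983/2)=0.750719; N=√[24·2·6·6]=41.569219
k∈{0,1,2} keeps every argument non-negative
  k=0: (−1)^1·41.5692/(12)·0.6606^5·0.7507^1 = -0.327214
  k=1: (−1)^2·41.5692/(4)·0.6606^3·0.7507^3 = +1.267659
  k=2: (−1)^3·41.5692/(12)·0.6606^1·0.7507^5 = -0.545671
d^3_{1,0}(1.6983) = -0.327214 +1.267659 -0.545671 = +0.394774

d=0.3948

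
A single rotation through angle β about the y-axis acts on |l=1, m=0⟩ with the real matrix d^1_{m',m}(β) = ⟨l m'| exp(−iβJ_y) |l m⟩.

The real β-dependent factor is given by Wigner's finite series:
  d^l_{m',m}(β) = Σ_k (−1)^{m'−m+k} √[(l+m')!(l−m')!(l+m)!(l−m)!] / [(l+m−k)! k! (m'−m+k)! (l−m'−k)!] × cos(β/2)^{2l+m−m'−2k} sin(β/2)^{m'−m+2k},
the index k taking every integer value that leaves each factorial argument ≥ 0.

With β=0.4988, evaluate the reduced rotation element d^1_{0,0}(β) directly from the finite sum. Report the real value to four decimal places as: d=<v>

d^1_{0,0}(β=0.4988) via Wigner's sum:
Half-angle: c=0.969061, s=0.246823. N=√(1·1·1·1)=1.000000
k∈{0,1} keeps every argument non-negative
  k=0: (−1)^0·1.0000/(1)·0.9691^2·0.2468^0 = +0.939079
  k=1: (−1)^1·1.0000/(1)·0.9691^0·0.2468^2 = -0.060921
d^1_{0,0}(0.4988) = +0.939079 -0.060921 = +0.878157

d=0.8782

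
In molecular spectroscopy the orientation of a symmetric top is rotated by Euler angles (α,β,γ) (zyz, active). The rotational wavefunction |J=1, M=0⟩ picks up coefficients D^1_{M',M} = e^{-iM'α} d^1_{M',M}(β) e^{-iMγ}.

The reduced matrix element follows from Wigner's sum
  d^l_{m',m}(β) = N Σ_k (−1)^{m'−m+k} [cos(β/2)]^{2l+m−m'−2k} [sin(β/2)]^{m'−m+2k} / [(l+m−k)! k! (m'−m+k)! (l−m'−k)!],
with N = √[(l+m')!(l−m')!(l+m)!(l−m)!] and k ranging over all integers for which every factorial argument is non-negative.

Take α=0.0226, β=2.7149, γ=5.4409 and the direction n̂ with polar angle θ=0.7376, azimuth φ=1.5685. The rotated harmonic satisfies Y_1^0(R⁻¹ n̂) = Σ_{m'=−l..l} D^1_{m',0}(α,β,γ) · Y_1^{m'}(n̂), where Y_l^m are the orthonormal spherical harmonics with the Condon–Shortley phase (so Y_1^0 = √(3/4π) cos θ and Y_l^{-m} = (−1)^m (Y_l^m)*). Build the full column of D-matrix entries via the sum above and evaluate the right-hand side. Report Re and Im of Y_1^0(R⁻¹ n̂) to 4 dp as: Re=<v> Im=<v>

Re=-0.3258 Im=0.0000

Need the full column D^1_{m',0} for m'=−1..1 at α=0.0226, β=2.7149, γ=5.4409.
cos(β/2)=0.211732, sin(β/2)=0.977328
d^1_{-1,0}: single k=1 term ⇒ +0.292645;  D = +0.292570+0.006613i
d^1_{0,0}: k∈[0..1] ⇒ +0.044830 -0.955170 = -0.910340;  D = -0.910340+0.000000i
d^1_{1,0}: single k=0 term ⇒ -0.292645;  D = -0.292570+0.006613i
Y_1^{m'}(θ=0.7376,φ=1.5685) and Σ D·Y over m':
  (+0.2926+0.0066i)·(+0.0005-0.2323i)  (-0.9103+0.0000i)·(+0.3616+0.0000i)  (-0.2926+0.0066i)·(-0.0005-0.2323i)
Y_1^0(R⁻¹ n̂) = -0.325800+0.000000i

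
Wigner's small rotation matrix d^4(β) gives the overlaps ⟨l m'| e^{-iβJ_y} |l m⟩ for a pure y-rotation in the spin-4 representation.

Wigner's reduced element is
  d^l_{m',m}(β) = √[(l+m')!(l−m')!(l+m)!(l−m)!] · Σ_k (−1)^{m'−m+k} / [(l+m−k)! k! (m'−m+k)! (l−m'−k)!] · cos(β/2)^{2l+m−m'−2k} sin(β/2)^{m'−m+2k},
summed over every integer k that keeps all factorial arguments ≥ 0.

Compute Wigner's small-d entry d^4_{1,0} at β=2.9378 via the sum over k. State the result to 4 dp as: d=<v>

d=0.4114

d^4_{1,0}(β=2.9378) via Wigner's sum:
c=cos(2.9378/2)=0.101720, s=sin(2.9378/2)=0.994813; N=√[120·6·24·24]=643.987578
k: max(0,(0)−(1))=0 … min(4+(0),4−(1))=3
  k=0: (−1)^1·643.9876/(144)·0.1017^7·0.9948^1 = -0.000001
  k=1: (−1)^2·643.9876/(24)·0.1017^5·0.9948^3 = +0.000288
  k=2: (−1)^3·643.9876/(24)·0.1017^3·0.9948^5 = -0.027517
  k=3: (−1)^4·643.9876/(144)·0.1017^1·0.9948^7 = +0.438644
d^4_{1,0}(2.9378) = -0.000001 +0.000288 -0.027517 +0.438644 = +0.411415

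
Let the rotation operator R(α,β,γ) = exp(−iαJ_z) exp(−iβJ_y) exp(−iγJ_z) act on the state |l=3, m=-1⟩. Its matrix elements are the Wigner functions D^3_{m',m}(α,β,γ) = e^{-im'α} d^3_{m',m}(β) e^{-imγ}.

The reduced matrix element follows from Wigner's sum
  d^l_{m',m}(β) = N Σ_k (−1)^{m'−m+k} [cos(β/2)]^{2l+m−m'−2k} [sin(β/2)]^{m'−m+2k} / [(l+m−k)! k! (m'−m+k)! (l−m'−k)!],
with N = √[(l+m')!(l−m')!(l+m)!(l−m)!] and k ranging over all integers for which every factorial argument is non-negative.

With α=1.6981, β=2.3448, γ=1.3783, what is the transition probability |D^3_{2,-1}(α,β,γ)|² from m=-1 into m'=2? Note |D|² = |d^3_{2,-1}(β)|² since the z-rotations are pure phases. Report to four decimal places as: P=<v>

P=0.2776

First d^3_{2,-1}(β=2.3448), then the phase factors e^{-i(2)α} and e^{-i(-1)γ}:
Half-angle: c=0.387941, s=0.921684. N=√(120·1·2·24)=75.894664
Admissible k: 0..1 (factorial args all ≥0)
  k=0: (−1)^3·75.8947/(12)·0.3879^3·0.9217^3 = -0.289116
  k=1: (−1)^4·75.8947/(24)·0.3879^1·0.9217^5 = +0.815974
d^3_{2,-1}(2.3448) = -0.289116 +0.815974 = +0.526858
|D^3_{2,-1}|² = |d^3_{2,-1}(β)|² = (+0.526858)² = 0.277579 (the z-rotation phases have unit modulus)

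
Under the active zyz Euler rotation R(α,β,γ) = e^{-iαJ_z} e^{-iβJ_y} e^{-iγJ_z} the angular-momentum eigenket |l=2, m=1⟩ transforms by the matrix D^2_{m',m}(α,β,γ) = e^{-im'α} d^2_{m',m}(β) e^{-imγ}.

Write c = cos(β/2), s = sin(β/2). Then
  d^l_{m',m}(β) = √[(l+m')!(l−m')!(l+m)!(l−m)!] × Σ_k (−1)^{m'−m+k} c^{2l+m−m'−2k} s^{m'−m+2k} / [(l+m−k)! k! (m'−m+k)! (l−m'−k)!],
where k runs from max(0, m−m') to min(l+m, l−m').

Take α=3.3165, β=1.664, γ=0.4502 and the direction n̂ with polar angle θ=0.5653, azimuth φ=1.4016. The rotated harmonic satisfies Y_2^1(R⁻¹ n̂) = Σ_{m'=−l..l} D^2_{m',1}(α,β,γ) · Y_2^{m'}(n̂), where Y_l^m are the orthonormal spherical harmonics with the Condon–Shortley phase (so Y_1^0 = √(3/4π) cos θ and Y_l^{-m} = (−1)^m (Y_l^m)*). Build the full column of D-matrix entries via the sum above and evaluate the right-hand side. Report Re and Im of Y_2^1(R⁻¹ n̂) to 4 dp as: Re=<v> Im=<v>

Re=-0.1920 Im=-0.0191

Need the full column D^2_{m',1} for m'=−2..2 at α=3.3165, β=1.664, γ=0.4502.
cos(β/2)=0.673399, sin(β/2)=0.739280
d^2_{-2,1}: single k=3 term ⇒ +0.544162;  D = +0.541423-0.054534i
d^2_{-1,1}: k∈[2..3] ⇒ +0.743504 -0.298700 = +0.444804;  D = -0.428055+0.120910i
d^2_{0,1}: k∈[1..2] ⇒ +0.552969 -0.666460 = -0.113491;  D = -0.102183+0.049385i
d^2_{1,1}: k∈[0..1] ⇒ +0.205631 -0.743504 = -0.537873;  D = +0.436161-0.314755i
d^2_{2,1}: single k=0 term ⇒ -0.451497;  D = -0.314557+0.323889i
Y_2^{m'}(θ=0.5653,φ=1.4016) and Σ D·Y over m':
  (+0.5414-0.0545i)·(-0.1046-0.0368i)  (-0.4281+0.1209i)·(+0.0588-0.3445i)  (-0.1022+0.0494i)·(+0.3593+0.0000i)  (+0.4362-0.3148i)·(-0.0588-0.3445i)  (-0.3146+0.3239i)·(-0.1046+0.0368i)
Y_2^1(R⁻¹ n̂) = -0.191982-0.019070i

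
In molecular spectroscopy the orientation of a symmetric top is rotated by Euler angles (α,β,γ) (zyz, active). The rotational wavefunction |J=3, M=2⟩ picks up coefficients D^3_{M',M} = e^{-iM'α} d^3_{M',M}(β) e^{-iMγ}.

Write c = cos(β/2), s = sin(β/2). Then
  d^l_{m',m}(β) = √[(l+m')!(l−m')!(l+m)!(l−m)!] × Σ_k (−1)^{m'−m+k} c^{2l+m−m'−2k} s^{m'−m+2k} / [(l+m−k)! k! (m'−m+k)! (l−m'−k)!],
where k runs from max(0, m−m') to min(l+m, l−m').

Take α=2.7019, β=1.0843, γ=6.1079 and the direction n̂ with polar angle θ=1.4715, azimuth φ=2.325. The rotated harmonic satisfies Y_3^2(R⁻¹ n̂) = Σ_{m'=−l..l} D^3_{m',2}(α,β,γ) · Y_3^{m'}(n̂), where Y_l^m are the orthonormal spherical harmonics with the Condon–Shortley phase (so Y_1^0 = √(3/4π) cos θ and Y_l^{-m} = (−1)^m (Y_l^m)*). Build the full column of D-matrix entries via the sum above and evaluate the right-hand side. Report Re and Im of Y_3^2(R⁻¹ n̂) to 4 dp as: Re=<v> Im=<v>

Re=0.0641 Im=-0.2142

Need the full column D^3_{m',2} for m'=−3..3 at α=2.7019, β=1.0843, γ=6.1079.
cos(β/2)=0.856601, sin(β/2)=0.515979
d^3_{-3,2}: single k=5 term ⇒ +0.076739;  D = -0.043475+0.063236i
d^3_{-2,2}: k∈[4..5] ⇒ +0.260049 -0.018871 = +0.241178;  D = +0.208235-0.121677i
d^3_{-1,2}: k∈[3..4] ⇒ +0.546087 -0.099069 = +0.447018;  D = -0.445244+0.039786i
d^3_{0,2}: k∈[2..3] ⇒ +0.785126 -0.284869 = +0.500257;  D = +0.469830+0.171805i
d^3_{1,2}: k∈[1..2] ⇒ +0.752533 -0.546087 = +0.206446;  D = -0.145267-0.146688i
d^3_{2,2}: k∈[0..1] ⇒ +0.395068 -0.716719 = -0.321650;  D = -0.107521-0.303147i
d^3_{3,2}: single k=0 term ⇒ -0.582910;  D = -0.057528+0.580064i
Y_3^{m'}(θ=1.4715,φ=2.325) and Σ D·Y over m':
  (-0.0435+0.0632i)·(+0.3166-0.2622i)  (+0.2082-0.1217i)·(-0.0063+0.1001i)  (-0.4452+0.0398i)·(+0.2094+0.2229i)  (+0.4698+0.1718i)·(-0.1092+0.0000i)  (-0.1453-0.1467i)·(-0.2094+0.2229i)  (-0.1075-0.3031i)·(-0.0063-0.1001i)  (-0.0575+0.5801i)·(-0.3166-0.2622i)
Y_3^2(R⁻¹ n̂) = +0.064082-0.214171i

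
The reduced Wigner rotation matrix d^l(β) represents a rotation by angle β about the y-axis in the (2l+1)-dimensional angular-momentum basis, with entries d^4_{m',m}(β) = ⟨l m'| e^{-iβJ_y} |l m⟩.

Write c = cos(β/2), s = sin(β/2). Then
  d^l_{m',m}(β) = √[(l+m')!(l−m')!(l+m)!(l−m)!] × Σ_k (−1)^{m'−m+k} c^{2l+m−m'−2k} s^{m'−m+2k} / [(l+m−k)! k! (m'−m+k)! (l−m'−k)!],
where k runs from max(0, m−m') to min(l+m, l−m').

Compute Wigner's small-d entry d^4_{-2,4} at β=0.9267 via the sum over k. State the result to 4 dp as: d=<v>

d=0.0338

d^4_{-2,4}(β=0.9267) via Wigner's sum:
Half-angle: c=0.894560, s=0.446947. N=√(2·720·40320·1)=7619.763776
The bounds max(0,m−m')=6 and min(l+m,l−m')=6 give 1 term
  k=6: (−1)^0·7619.7638/(1440)·0.8946^2·0.4469^6 = +0.033755
d^4_{-2,4}(0.9267) = +0.033755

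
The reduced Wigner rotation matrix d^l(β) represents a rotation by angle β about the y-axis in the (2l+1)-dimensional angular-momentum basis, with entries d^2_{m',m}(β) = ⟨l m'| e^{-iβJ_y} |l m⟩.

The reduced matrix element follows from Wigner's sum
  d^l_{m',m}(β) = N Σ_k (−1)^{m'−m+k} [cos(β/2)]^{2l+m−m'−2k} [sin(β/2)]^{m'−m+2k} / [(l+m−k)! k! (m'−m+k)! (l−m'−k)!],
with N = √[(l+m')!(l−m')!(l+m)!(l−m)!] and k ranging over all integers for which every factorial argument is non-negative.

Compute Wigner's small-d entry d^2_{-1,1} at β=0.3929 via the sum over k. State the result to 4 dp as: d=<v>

d=0.1085

d^2_{-1,1}(β=0.3929) via Wigner's sum:
Half-angle: c=0.980766, s=0.195189. N=√(1·6·6·1)=6.000000
The bounds max(0,m−m')=2 and min(l+m,l−m')=3 give 2 terms
  k=2: (−1)^0·6.0000/(2)·0.9808^2·0.1952^2 = +0.109942
  k=3: (−1)^1·6.0000/(6)·0.9808^0·0.1952^4 = -0.001452
d^2_{-1,1}(0.3929) = +0.109942 -0.001452 = +0.108490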